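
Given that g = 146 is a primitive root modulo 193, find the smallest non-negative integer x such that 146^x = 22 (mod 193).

77

Baby-step giant-step with m = ceil(sqrt(192)) = 14.
Baby table (146^j mod 193 for j=0..13):
  0:1  1:146  2:86  3:11  4:62  5:174  6:121  7:103
  8:177  9:173  10:168  11:17  12:166  13:111
Giant step factor: 146^(-14) ≡ 32 (mod 193).
Scan 22·32^i mod 193 for i = 0, 1, …:
  i=0: 22   i=1: 125   i=2: 140   i=3: 41
  i=4: 154   i=5: 103
Match at i=5, j=7: x = 5·14 + 7 = 77.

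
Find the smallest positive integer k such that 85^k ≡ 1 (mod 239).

The order of 85 must divide p − 1 = 238 = 2 · 7 · 17.
Divisors: 1, 2, 7, 14, 17, 34, 119, 238.
Check each in increasing order: 85^1 ≡ 85;  85^2 ≡ 55;  85^7 ≡ 6;  85^14 ≡ 36;  85^17 ≡ 44;  85^34 ≡ 24;  85^119 ≡ 1.
Smallest exponent giving 1 is 119.

119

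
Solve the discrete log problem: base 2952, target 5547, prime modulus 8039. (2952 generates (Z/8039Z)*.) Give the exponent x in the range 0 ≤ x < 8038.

4644

Baby-step giant-step with m = ceil(sqrt(8038)) = 90.
Baby table (2952^j mod 8039 for j=0..89):
  0:1  1:2952  2:28  3:2266  4:784  5:7175  6:5874  7:7964
  8:3692  9:5939  10:6908  11:5512  12:488  13:1595  14:5625  15:4465
  16:4759  17:4435  18:4628  19:3595  20:960  21:4192  22:2763  23:4830
  24:5013  25:6616  26:3701  27:351  28:7160  29:1789  30:7544  31:1858
  32:2218  33:3790  34:5831  35:1613  36:2488  37:4969  38:5352  39:2469
  40:5154  41:4820  42:7649  43:6336  44:5158  45:550  46:7761  47:7361
  48:255  49:5133  50:7140  51:7061  52:6984  53:4772  54:2616  55:4992
  56:897  57:3113  58:999  59:6774  60:3855  61:4775  62:3433  63:5076
  64:7695  65:5465  66:6446  67:279  68:3630  69:7812  70:5172  71:1683
  72:114  73:6929  74:3192  75:1076  76:947  77:6011  78:2399  79:7528
  80:2860  81:1770  82:7729  83:1326  84:7398  85:4972  86:6169  87:2553
  88:3913  89:7172
Giant step factor: 2952^(-90) ≡ 6807 (mod 8039).
Scan 5547·6807^i mod 8039 for i = 0, 1, …:
  i=0: 5547   i=1: 7285   i=2: 4443   i=3: 783
  i=4: 24   i=5: 2588   i=6: 3067   i=7: 7825
  i=8: 6400   i=9: 1459     …   i=50: 4957
  i=51: 2616
Match at i=51, j=54: x = 51·90 + 54 = 4644.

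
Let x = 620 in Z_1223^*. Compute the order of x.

The order of 620 must divide p − 1 = 1222 = 2 · 13 · 47.
Divisors: 1, 2, 13, 26, 47, 94, 611, 1222.
Check each in increasing order: 620^1 ≡ 620;  620^2 ≡ 378;  620^13 ≡ 854;  620^26 ≡ 408;  620^47 ≡ 703;  620^94 ≡ 117;  620^611 ≡ 1.
Smallest exponent giving 1 is 611.

611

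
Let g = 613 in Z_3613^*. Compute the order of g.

The order of 613 must divide p − 1 = 3612 = 2^2 · 3 · 7 · 43.
Divisors: 1, 2, 3, 4, 6, 7, 12, 14, 21, 28, 42, 43, 84, 86, 129, 172, 258, 301, 516, 602, 903, 1204, 1806, 3612.
Check each in increasing order: 613^1 ≡ 613;  613^2 ≡ 17;  613^3 ≡ 3195;  613^4 ≡ 289;  613^6 ≡ 1300;  613^7 ≡ 2040;  613^12 ≡ 2729;  613^14 ≡ 3037;  613^21 ≡ 2798;  613^28 ≡ 2993;  613^42 ≡ 3046;  613^43 ≡ 2890;  613^84 ≡ 3545;  613^86 ≡ 2457;  613^129 ≡ 1185;  613^172 ≡ 3139;  613^258 ≡ 2381;  613^301 ≡ 1938;  613^516 ≡ 364;  613^602 ≡ 1937;  613^903 ≡ 3612;  613^1204 ≡ 1675;  613^1806 ≡ 1.
Smallest exponent giving 1 is 1806.

1806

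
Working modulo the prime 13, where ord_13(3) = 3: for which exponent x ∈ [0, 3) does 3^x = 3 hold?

Successive powers of 3 modulo 13:
  3^0=1  3^1=3
So 3^1 ≡ 3 (mod 13), giving x = 1.

1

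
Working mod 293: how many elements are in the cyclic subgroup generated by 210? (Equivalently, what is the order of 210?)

The order of 210 must divide p − 1 = 292 = 2^2 · 73.
Divisors: 1, 2, 4, 73, 146, 292.
Check each in increasing order: 210^1 ≡ 210;  210^2 ≡ 150;  210^4 ≡ 232;  210^73 ≡ 1.
Smallest exponent giving 1 is 73.

73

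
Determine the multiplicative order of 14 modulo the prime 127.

126

The order of 14 must divide p − 1 = 126 = 2 · 3^2 · 7.
Divisors: 1, 2, 3, 6, 7, 9, 14, 18, 21, 42, 63, 126.
Check each in increasing order: 14^1 ≡ 14;  14^2 ≡ 69;  14^3 ≡ 77;  14^6 ≡ 87;  14^7 ≡ 75;  14^9 ≡ 95;  14^14 ≡ 37;  14^18 ≡ 8;  14^21 ≡ 108;  14^42 ≡ 107;  14^63 ≡ 126;  14^126 ≡ 1.
Smallest exponent giving 1 is 126.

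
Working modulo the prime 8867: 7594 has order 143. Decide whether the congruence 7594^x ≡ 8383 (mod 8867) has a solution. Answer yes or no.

no

8383 ∈ ⟨7594⟩ iff 8383^143 ≡ 1 (mod 8867), since |⟨7594⟩| = 143.
8383^143 mod 8867 = 695.
Since 695 ≠ 1, 8383 does not lie in the subgroup.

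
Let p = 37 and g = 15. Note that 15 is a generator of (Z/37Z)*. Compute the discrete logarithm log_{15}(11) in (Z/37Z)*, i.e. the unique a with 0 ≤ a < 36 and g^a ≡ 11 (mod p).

Successive powers of 15 modulo 37:
  15^0=1  15^1=15  15^2=3  15^3=8  15^4=9  15^5=24
  15^6=27  15^7=35  15^8=7  15^9=31  15^10=21  15^11=19
  15^12=26  15^13=20  15^14=4  15^15=23  15^16=12  15^17=32
  15^18=36  15^19=22  15^20=34  15^21=29  15^22=28  15^23=13
  15^24=10  15^25=2  15^26=30  15^27=6  15^28=16  15^29=18
  15^30=11
So 15^30 ≡ 11 (mod 37), giving a = 30.

30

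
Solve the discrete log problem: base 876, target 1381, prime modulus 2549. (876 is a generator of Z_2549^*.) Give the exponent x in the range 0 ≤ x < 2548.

Baby-step giant-step with m = ceil(sqrt(2548)) = 51.
Baby table (876^j mod 2549 for j=0..50):
  0:1  1:876  2:127  3:1645  4:835  5:2446  6:1536  7:2213
  8:1348  9:661  10:413  11:2379  12:1471  13:1351  14:740  15:794
  16:2216  17:1427  18:1042  19:250  20:2335  21:1162  22:861  23:2281
  24:2289  25:1650  26:117  27:532  28:2114  29:1290  30:833  31:694
  32:1282  33:1472  34:2227  35:867  36:2439  37:502  38:1324  39:29
  40:2463  41:1134  42:1823  43:1274  44:2111  45:1211  46:452  47:857
  48:1326  49:1781  50:168
Giant step factor: 876^(-51) ≡ 919 (mod 2549).
Scan 1381·919^i mod 2549 for i = 0, 1, …:
  i=0: 1381   i=1: 2286   i=2: 458   i=3: 317
  i=4: 737   i=5: 1818   i=6: 1147   i=7: 1356
  i=8: 2252   i=9: 2349     …   i=39: 1887
  i=40: 833
Match at i=40, j=30: x = 40·51 + 30 = 2070.

2070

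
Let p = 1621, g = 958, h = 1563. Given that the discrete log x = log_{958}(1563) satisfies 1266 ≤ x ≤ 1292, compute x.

1292

Compute 958^1266 mod 1621 = 1102, then multiply by 958 repeatedly:
  958^1266=1102  958^1267=445  958^1268=1608  958^1269=514  958^1270=1249
  958^1271=244  958^1272=328  958^1273=1371  958^1274=408  958^1275=203
  958^1276=1575  958^1277=1320  958^1278=180  958^1279=614  958^1280=1410
  958^1281=487  958^1282=1319  958^1283=843  958^1284=336  958^1285=930
  958^1286=1011  958^1287=801  958^1288=625  958^1289=601  958^1290=303
  958^1291=115  958^1292=1563
Found 1563 at exponent 1292.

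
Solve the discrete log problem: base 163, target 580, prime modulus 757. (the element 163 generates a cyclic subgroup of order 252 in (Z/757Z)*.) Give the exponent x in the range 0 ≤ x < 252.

130

Baby-step giant-step with m = ceil(sqrt(252)) = 16.
Baby table (163^j mod 757 for j=0..15):
  0:1  1:163  2:74  3:707  4:177  5:85  6:229  7:234
  8:292  9:662  10:412  11:540  12:208  13:596  14:252  15:198
Giant step factor: 163^(-16) ≡ 358 (mod 757).
Scan 580·358^i mod 757 for i = 0, 1, …:
  i=0: 580   i=1: 222   i=2: 748   i=3: 563
  i=4: 192   i=5: 606   i=6: 446   i=7: 698
  i=8: 74
Match at i=8, j=2: x = 8·16 + 2 = 130.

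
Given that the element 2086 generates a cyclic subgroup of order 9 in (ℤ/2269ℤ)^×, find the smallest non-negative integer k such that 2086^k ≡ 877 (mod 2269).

4

Successive powers of 2086 modulo 2269:
  2086^0=1  2086^1=2086  2086^2=1723  2086^3=82  2086^4=877
So 2086^4 ≡ 877 (mod 2269), giving k = 4.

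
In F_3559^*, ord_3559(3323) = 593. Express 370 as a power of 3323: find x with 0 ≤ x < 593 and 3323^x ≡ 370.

395

Baby-step giant-step with m = ceil(sqrt(593)) = 25.
Baby table (3323^j mod 3559 for j=0..24):
  0:1  1:3323  2:2311  3:2690  4:2221  5:2576  6:653  7:2488
  8:67  9:1983  10:1800  11:2280  12:2888  13:1760  14:1043  15:2982
  16:930  17:1178  18:3153  19:3282  20:1310  21:473  22:2260  23:490
  24:1807
Giant step factor: 3323^(-25) ≡ 3542 (mod 3559).
Scan 370·3542^i mod 3559 for i = 0, 1, …:
  i=0: 370   i=1: 828   i=2: 160   i=3: 839
  i=4: 3532   i=5: 459   i=6: 2874   i=7: 968
  i=8: 1339   i=9: 2150     …   i=14: 551
  i=15: 1310
Match at i=15, j=20: x = 15·25 + 20 = 395.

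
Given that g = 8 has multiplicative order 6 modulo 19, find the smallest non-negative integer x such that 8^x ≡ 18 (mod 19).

3

Successive powers of 8 modulo 19:
  8^0=1  8^1=8  8^2=7  8^3=18
So 8^3 ≡ 18 (mod 19), giving x = 3.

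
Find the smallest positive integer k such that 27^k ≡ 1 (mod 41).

8

The order of 27 must divide p − 1 = 40 = 2^3 · 5.
Divisors: 1, 2, 4, 5, 8, 10, 20, 40.
Check each in increasing order: 27^1 ≡ 27;  27^2 ≡ 32;  27^4 ≡ 40;  27^5 ≡ 14;  27^8 ≡ 1.
Smallest exponent giving 1 is 8.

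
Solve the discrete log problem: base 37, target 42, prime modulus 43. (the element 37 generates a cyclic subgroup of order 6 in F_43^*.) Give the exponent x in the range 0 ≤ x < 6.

Successive powers of 37 modulo 43:
  37^0=1  37^1=37  37^2=36  37^3=42
So 37^3 ≡ 42 (mod 43), giving x = 3.

3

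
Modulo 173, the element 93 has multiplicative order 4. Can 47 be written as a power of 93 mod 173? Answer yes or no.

47 ∈ ⟨93⟩ iff 47^4 ≡ 1 (mod 173), since |⟨93⟩| = 4.
47^4 mod 173 = 43.
Since 43 ≠ 1, 47 does not lie in the subgroup.

no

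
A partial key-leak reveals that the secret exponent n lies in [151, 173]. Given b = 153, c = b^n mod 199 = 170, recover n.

Compute 153^151 mod 199 = 168, then multiply by 153 repeatedly:
  153^151=168  153^152=33  153^153=74  153^154=178  153^155=170
Found 170 at exponent 155.

155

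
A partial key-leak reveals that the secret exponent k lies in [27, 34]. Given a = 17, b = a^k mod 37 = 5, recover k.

Compute 17^27 mod 37 = 31, then multiply by 17 repeatedly:
  17^27=31  17^28=9  17^29=5
Found 5 at exponent 29.

29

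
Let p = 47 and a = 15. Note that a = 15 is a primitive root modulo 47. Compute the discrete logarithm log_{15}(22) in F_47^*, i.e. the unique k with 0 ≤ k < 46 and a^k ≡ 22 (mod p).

45

Baby-step giant-step with m = ceil(sqrt(46)) = 7.
Baby table (15^j mod 47 for j=0..6):
  0:1  1:15  2:37  3:38  4:6  5:43  6:34
Giant step factor: 15^(-7) ≡ 20 (mod 47).
Scan 22·20^i mod 47 for i = 0, 1, …:
  i=0: 22   i=1: 17   i=2: 11   i=3: 32
  i=4: 29   i=5: 16   i=6: 38
Match at i=6, j=3: k = 6·7 + 3 = 45.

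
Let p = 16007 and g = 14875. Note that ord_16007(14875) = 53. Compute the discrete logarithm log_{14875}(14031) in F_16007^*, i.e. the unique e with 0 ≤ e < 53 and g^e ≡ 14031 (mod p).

27

Successive powers of 14875 modulo 16007:
  14875^0=1  14875^1=14875  14875^2=864  14875^3=14386  14875^4=10174  14875^5=8072
  14875^6=2493  14875^7=11163  14875^8=9014  14875^9=8618  14875^10=8694  14875^11=2697
  14875^12=4333  14875^13=9193  14875^14=14081  14875^15=3280  14875^16=664  14875^17=681
  14875^18=13451  14875^19=12132  14875^20=582  14875^21=13470  14875^22=6631  14875^23=991
  14875^24=14685  14875^25=7853  14875^26=10296  14875^27=14031
So 14875^27 ≡ 14031 (mod 16007), giving e = 27.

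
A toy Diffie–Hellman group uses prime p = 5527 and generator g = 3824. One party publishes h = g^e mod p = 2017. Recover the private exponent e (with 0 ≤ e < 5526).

2100

Baby-step giant-step with m = ceil(sqrt(5526)) = 75.
Baby table (3824^j mod 5527 for j=0..74):
  0:1  1:3824  2:4061  3:3921  4:4680  5:5421  6:3654  7:640
  8:4426  9:1350  10:182  11:5093  12:4011  13:639  14:602  15:2816
  16:1788  17:413  18:4117  19:2512  20:5489  21:3917  22:438  23:231
  24:4551  25:4028  26:4850  27:3315  28:3149  29:3970  30:4138  31:5438
  32:2338  33:3353  34:4759  35:3532  36:3907  37:887  38:3837  39:4030
  40:1444  41:383  42:5464  43:2276  44:3926  45:1692  46:3618  47:1151
  48:1932  49:3896  50:3039  51:3382  52:5115  53:5234  54:1549  55:3959
  56:763  57:4983  58:3423  59:1616  60:398  61:2027  62:2394  63:1944
  64:41  65:2028  66:691  67:478  68:3962  69:1181  70:585  71:4132
  72:4602  73:80  74:1935
Giant step factor: 3824^(-75) ≡ 3873 (mod 5527).
Scan 2017·3873^i mod 5527 for i = 0, 1, …:
  i=0: 2017   i=1: 2190   i=2: 3452   i=3: 5310
  i=4: 5190   i=5: 4698   i=6: 470   i=7: 1927
  i=8: 1821   i=9: 281     …   i=27: 4314
  i=28: 1
Match at i=28, j=0: e = 28·75 + 0 = 2100.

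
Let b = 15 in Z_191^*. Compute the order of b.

95

The order of 15 must divide p − 1 = 190 = 2 · 5 · 19.
Divisors: 1, 2, 5, 10, 19, 38, 95, 190.
Check each in increasing order: 15^1 ≡ 15;  15^2 ≡ 34;  15^5 ≡ 150;  15^10 ≡ 153;  15^19 ≡ 109;  15^38 ≡ 39;  15^95 ≡ 1.
Smallest exponent giving 1 is 95.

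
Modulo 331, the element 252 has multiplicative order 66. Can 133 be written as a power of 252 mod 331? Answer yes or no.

133 ∈ ⟨252⟩ iff 133^66 ≡ 1 (mod 331), since |⟨252⟩| = 66.
133^66 mod 331 = 1.
Since 1 = 1, 133 lies in the subgroup.

yes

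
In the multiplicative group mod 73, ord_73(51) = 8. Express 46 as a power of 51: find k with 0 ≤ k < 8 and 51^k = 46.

2

Successive powers of 51 modulo 73:
  51^0=1  51^1=51  51^2=46
So 51^2 ≡ 46 (mod 73), giving k = 2.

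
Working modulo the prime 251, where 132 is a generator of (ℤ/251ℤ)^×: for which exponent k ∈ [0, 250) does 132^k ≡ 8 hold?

Baby-step giant-step with m = ceil(sqrt(250)) = 16.
Baby table (132^j mod 251 for j=0..15):
  0:1  1:132  2:105  3:55  4:232  5:2  6:13  7:210
  8:110  9:213  10:4  11:26  12:169  13:220  14:175  15:8
Giant step factor: 132^(-16) ≡ 140 (mod 251).
Scan 8·140^i mod 251 for i = 0, 1, …:
  i=0: 8
Match at i=0, j=15: k = 0·16 + 15 = 15.

15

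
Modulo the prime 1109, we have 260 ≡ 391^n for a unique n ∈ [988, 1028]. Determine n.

996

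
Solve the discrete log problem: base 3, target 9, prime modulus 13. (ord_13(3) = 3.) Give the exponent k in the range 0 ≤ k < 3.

2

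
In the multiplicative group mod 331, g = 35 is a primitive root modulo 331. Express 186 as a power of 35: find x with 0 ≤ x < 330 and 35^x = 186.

126

Baby-step giant-step with m = ceil(sqrt(330)) = 19.
Baby table (35^j mod 331 for j=0..18):
  0:1  1:35  2:232  3:176  4:202  5:119  6:193  7:135
  8:91  9:206  10:259  11:128  12:177  13:237  14:20  15:38
  16:6  17:210  18:68
Giant step factor: 35^(-19) ≡ 310 (mod 331).
Scan 186·310^i mod 331 for i = 0, 1, …:
  i=0: 186   i=1: 66   i=2: 269   i=3: 309
  i=4: 131   i=5: 228   i=6: 177
Match at i=6, j=12: x = 6·19 + 12 = 126.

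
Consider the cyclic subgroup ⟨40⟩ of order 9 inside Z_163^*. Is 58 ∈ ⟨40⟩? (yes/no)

yes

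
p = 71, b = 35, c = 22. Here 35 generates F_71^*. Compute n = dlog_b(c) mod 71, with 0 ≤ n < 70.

23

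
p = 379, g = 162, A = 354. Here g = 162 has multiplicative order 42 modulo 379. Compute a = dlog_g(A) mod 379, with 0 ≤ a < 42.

5

Successive powers of 162 modulo 379:
  162^0=1  162^1=162  162^2=93  162^3=285  162^4=311  162^5=354
So 162^5 ≡ 354 (mod 379), giving a = 5.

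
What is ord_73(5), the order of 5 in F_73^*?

72

The order of 5 must divide p − 1 = 72 = 2^3 · 3^2.
Divisors: 1, 2, 3, 4, 6, 8, 9, 12, 18, 24, 36, 72.
Check each in increasing order: 5^1 ≡ 5;  5^2 ≡ 25;  5^3 ≡ 52;  5^4 ≡ 41;  5^6 ≡ 3;  5^8 ≡ 2;  5^9 ≡ 10;  5^12 ≡ 9;  5^18 ≡ 27;  5^24 ≡ 8;  5^36 ≡ 72;  5^72 ≡ 1.
Smallest exponent giving 1 is 72.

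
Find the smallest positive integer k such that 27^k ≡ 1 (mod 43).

The order of 27 must divide p − 1 = 42 = 2 · 3 · 7.
Divisors: 1, 2, 3, 6, 7, 14, 21, 42.
Check each in increasing order: 27^1 ≡ 27;  27^2 ≡ 41;  27^3 ≡ 32;  27^6 ≡ 35;  27^7 ≡ 42;  27^14 ≡ 1.
Smallest exponent giving 1 is 14.

14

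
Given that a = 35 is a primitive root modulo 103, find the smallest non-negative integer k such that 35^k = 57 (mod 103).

85

Baby-step giant-step with m = ceil(sqrt(102)) = 11.
Baby table (35^j mod 103 for j=0..10):
  0:1  1:35  2:92  3:27  4:18  5:12  6:8  7:74
  8:15  9:10  10:41
Giant step factor: 35^(-11) ≡ 44 (mod 103).
Scan 57·44^i mod 103 for i = 0, 1, …:
  i=0: 57   i=1: 36   i=2: 39   i=3: 68
  i=4: 5   i=5: 14   i=6: 101   i=7: 15
Match at i=7, j=8: k = 7·11 + 8 = 85.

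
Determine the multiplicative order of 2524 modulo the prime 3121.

1040

The order of 2524 must divide p − 1 = 3120 = 2^4 · 3 · 5 · 13.
Divisors: 1, 2, 3, 4, 5, 6, 8, 10, 12, 13, 15, 16, 20, 24, 26, 30, 39, 40, 48, 52, 60, 65, 78, 80, 104, 120, 130, 156, 195, 208, 240, 260, 312, 390, 520, 624, 780, 1040, 1560, 3120.
Check each in increasing order: 2524^1 ≡ 2524;  2524^2 ≡ 615;  2524^3 ≡ 1123;  2524^4 ≡ 584;  2524^5 ≡ 904;  2524^6 ≡ 245;  2524^8 ≡ 867;  2524^10 ≡ 2635;  2524^12 ≡ 726;  2524^13 ≡ 397;  2524^15 ≡ 717;  2524^16 ≡ 2649;  2524^20 ≡ 2121;  2524^24 ≡ 2748;  2524^26 ≡ 1559;  2524^30 ≡ 2245;  2524^39 ≡ 965;  2524^40 ≡ 1280;  2524^48 ≡ 1805;  2524^52 ≡ 2343;  2524^60 ≡ 2731;  2524^65 ≡ 113;  2524^78 ≡ 1167;  2524^80 ≡ 2996;  2524^104 ≡ 2931;  2524^120 ≡ 2292;  2524^130 ≡ 285;  2524^156 ≡ 1133;  2524^195 ≡ 995;  2524^208 ≡ 1769;  2524^240 ≡ 621;  2524^260 ≡ 79;  2524^312 ≡ 958;  2524^390 ≡ 668;  2524^520 ≡ 3120;  2524^624 ≡ 190;  2524^780 ≡ 3042;  2524^1040 ≡ 1.
Smallest exponent giving 1 is 1040.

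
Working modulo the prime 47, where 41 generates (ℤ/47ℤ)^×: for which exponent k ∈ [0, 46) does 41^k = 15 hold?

29

Successive powers of 41 modulo 47:
  41^0=1  41^1=41  41^2=36  41^3=19  41^4=27  41^5=26
  41^6=32  41^7=43  41^8=24  41^9=44  41^10=18  41^11=33
  41^12=37  41^13=13  41^14=16  41^15=45  41^16=12  41^17=22
  41^18=9  41^19=40  41^20=42  41^21=30  41^22=8  41^23=46
  41^24=6  41^25=11  41^26=28  41^27=20  41^28=21  41^29=15
So 41^29 ≡ 15 (mod 47), giving k = 29.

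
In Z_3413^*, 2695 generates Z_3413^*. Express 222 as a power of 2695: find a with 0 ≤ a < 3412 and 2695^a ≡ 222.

3198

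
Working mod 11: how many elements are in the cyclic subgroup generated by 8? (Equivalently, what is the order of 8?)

10

The order of 8 must divide p − 1 = 10 = 2 · 5.
Divisors: 1, 2, 5, 10.
Check each in increasing order: 8^1 ≡ 8;  8^2 ≡ 9;  8^5 ≡ 10;  8^10 ≡ 1.
Smallest exponent giving 1 is 10.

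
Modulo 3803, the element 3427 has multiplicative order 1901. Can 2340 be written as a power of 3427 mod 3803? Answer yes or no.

2340 ∈ ⟨3427⟩ iff 2340^1901 ≡ 1 (mod 3803), since |⟨3427⟩| = 1901.
2340^1901 mod 3803 = 1.
Since 1 = 1, 2340 lies in the subgroup.

yes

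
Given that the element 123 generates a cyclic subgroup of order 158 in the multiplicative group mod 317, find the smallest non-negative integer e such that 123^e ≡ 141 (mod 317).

47

Baby-step giant-step with m = ceil(sqrt(158)) = 13.
Baby table (123^j mod 317 for j=0..12):
  0:1  1:123  2:230  3:77  4:278  5:275  6:223  7:167
  8:253  9:53  10:179  11:144  12:277
Giant step factor: 123^(-13) ≡ 73 (mod 317).
Scan 141·73^i mod 317 for i = 0, 1, …:
  i=0: 141   i=1: 149   i=2: 99   i=3: 253
Match at i=3, j=8: e = 3·13 + 8 = 47.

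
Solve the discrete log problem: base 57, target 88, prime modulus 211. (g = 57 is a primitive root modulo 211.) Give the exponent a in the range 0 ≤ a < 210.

165

Baby-step giant-step with m = ceil(sqrt(210)) = 15.
Baby table (57^j mod 211 for j=0..14):
  0:1  1:57  2:84  3:146  4:93  5:26  6:5  7:74
  8:209  9:97  10:43  11:130  12:25  13:159  14:201
Giant step factor: 57^(-15) ≡ 67 (mod 211).
Scan 88·67^i mod 211 for i = 0, 1, …:
  i=0: 88   i=1: 199   i=2: 40   i=3: 148
  i=4: 210   i=5: 144   i=6: 153   i=7: 123
  i=8: 12   i=9: 171   i=10: 63   i=11: 1
Match at i=11, j=0: a = 11·15 + 0 = 165.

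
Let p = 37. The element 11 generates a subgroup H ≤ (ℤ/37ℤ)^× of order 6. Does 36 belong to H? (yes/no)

yes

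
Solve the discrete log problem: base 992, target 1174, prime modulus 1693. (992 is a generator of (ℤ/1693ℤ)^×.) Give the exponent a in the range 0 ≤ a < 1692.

Baby-step giant-step with m = ceil(sqrt(1692)) = 42.
Baby table (992^j mod 1693 for j=0..41):
  0:1  1:992  2:431  3:916  4:1224  5:327  6:1021  7:418
  8:1564  9:700  10:270  11:346  12:1246  13:142  14:345  15:254
  16:1404  17:1122  18:723  19:1077  20:101  21:305  22:1206  23:1094
  24:35  25:860  26:1541  27:1586  28:515  29:1287  30:182  31:1086
  32:564  33:798  34:985  35:259  36:1285  37:1584  38:224  39:425
  40:43  41:331
Giant step factor: 992^(-42) ≡ 696 (mod 1693).
Scan 1174·696^i mod 1693 for i = 0, 1, …:
  i=0: 1174   i=1: 1078   i=2: 289   i=3: 1370
  i=4: 361   i=5: 692   i=6: 820   i=7: 179
  i=8: 995   i=9: 83     …   i=21: 1505
  i=22: 1206
Match at i=22, j=22: a = 22·42 + 22 = 946.

946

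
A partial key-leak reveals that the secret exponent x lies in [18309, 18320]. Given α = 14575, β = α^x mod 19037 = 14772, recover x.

18319

Compute 14575^18309 mod 19037 = 8124, then multiply by 14575 repeatedly:
  14575^18309=8124  14575^18310=16197  14575^18311=12475  14575^18312=738  14575^18313=445
  14575^18314=13295  14575^18315=16039  14575^18316=13102  14575^18317=1503  14575^18318=13675
  14575^18319=14772
Found 14772 at exponent 18319.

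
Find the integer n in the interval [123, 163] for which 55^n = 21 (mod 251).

Compute 55^123 mod 251 = 193, then multiply by 55 repeatedly:
  55^123=193  55^124=73  55^125=250  55^126=196  55^127=238
  55^128=38  55^129=82  55^130=243  55^131=62  55^132=147
  55^133=53  55^134=154  55^135=187  55^136=245  55^137=172
  55^138=173  55^139=228  55^140=241  55^141=203  55^142=121
  55^143=129  55^144=67  55^145=171  55^146=118  55^147=215
  55^148=28  55^149=34  55^150=113  55^151=191  55^152=214
  55^153=224  55^154=21
Found 21 at exponent 154.

154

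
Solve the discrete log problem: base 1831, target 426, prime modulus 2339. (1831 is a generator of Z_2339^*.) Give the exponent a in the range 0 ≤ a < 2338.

Baby-step giant-step with m = ceil(sqrt(2338)) = 49.
Baby table (1831^j mod 2339 for j=0..48):
  0:1  1:1831  2:774  3:2099  4:292  5:1360  6:1464  7:90
  8:1060  9:1829  10:1790  11:551  12:772  13:776  14:1083  15:1840
  16:880  17:2048  18:471  19:1649  20:2009  21:1571  22:1870  23:2013
  24:1878  25:288  26:1053  27:707  28:1050  29:2231  30:1067  31:612
  32:191  33:1210  34:477  35:940  36:1975  37:131  38:1283  39:817
  40:1306  41:828  42:396  43:2325  44:95  45:859  46:1021  47:590
  48:2011
Giant step factor: 1831^(-49) ≡ 2280 (mod 2339).
Scan 426·2280^i mod 2339 for i = 0, 1, …:
  i=0: 426   i=1: 595   i=2: 2319   i=3: 1180
  i=4: 550   i=5: 296   i=6: 1248   i=7: 1216
  i=8: 765   i=9: 1645     …   i=46: 1776
  i=47: 471
Match at i=47, j=18: a = 47·49 + 18 = 2321.

2321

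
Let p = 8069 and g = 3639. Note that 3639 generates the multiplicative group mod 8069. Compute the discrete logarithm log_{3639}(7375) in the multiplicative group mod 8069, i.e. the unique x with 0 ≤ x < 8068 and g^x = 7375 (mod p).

4254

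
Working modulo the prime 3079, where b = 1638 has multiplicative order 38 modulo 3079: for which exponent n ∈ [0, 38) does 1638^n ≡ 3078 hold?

19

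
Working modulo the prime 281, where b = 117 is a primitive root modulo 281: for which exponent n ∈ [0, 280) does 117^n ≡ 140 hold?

96

Baby-step giant-step with m = ceil(sqrt(280)) = 17.
Baby table (117^j mod 281 for j=0..16):
  0:1  1:117  2:201  3:194  4:218  5:216  6:263  7:142
  8:35  9:161  10:10  11:46  12:43  13:254  14:213  15:193
  16:101
Giant step factor: 117^(-17) ≡ 75 (mod 281).
Scan 140·75^i mod 281 for i = 0, 1, …:
  i=0: 140   i=1: 103   i=2: 138   i=3: 234
  i=4: 128   i=5: 46
Match at i=5, j=11: n = 5·17 + 11 = 96.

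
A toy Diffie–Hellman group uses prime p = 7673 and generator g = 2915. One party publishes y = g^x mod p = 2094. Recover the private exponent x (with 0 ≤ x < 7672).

Baby-step giant-step with m = ceil(sqrt(7672)) = 88.
Baby table (2915^j mod 7673 for j=0..87):
  0:1  1:2915  2:3214  3:77  4:1938  5:1942  6:5929  7:3439
  8:3747  9:3826  10:3921  11:4618  12:3028  13:2670  14:2628  15:2966
  16:6092  17:2858  18:5865  19:1031  20:5222  21:6571  22:2657  23:3098
  24:7222  25:5091  26:683  27:3638  28:684  29:6553  30:3898  31:6630
  32:5836  33:899  34:4092  35:4338  36:166  37:491  38:4087  39:5109
  40:7115  41:106  42:2070  43:3072  44:489  45:5930  46:6354  47:6961
  48:3903  49:5859  50:6560  51:1284  52:6109  53:6375  54:6792  55:2340
  56:7476  57:1220  58:3701  59:177  60:1864  61:1076  62:5956  63:5414
  64:6122  65:5905  66:2536  67:3341  68:1978  69:3447  70:4048  71:6519
  72:4537  73:4776  74:3218  75:4064  76:7121  77:2250  78:6008  79:3534
  80:4444  81:2236  82:3563  83:4576  84:3366  85:5796  86:7067  87:5973
Giant step factor: 2915^(-88) ≡ 2885 (mod 7673).
Scan 2094·2885^i mod 7673 for i = 0, 1, …:
  i=0: 2094   i=1: 2539   i=2: 4973   i=3: 6268
  i=4: 5592   i=5: 4274   i=6: 7652   i=7: 799
  i=8: 3215   i=9: 6291   i=10: 2890   i=11: 4772
  i=12: 1858   i=13: 4576
Match at i=13, j=83: x = 13·88 + 83 = 1227.

1227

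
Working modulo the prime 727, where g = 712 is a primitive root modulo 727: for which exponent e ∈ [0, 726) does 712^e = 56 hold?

Baby-step giant-step with m = ceil(sqrt(726)) = 27.
Baby table (712^j mod 727 for j=0..26):
  0:1  1:712  2:225  3:260  4:462  5:340  6:716  7:165
  8:433  9:48  10:7  11:622  12:121  13:366  14:326  15:199
  16:650  17:428  18:123  19:336  20:49  21:719  22:120  23:381
  24:101  25:666  26:188
Giant step factor: 712^(-27) ≡ 537 (mod 727).
Scan 56·537^i mod 727 for i = 0, 1, …:
  i=0: 56   i=1: 265   i=2: 540   i=3: 634
  i=4: 222   i=5: 713   i=6: 479   i=7: 592
  i=8: 205   i=9: 308     …   i=13: 494
  i=14: 650
Match at i=14, j=16: e = 14·27 + 16 = 394.

394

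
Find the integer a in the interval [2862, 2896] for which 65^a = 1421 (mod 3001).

2873

Compute 65^2862 mod 3001 = 2928, then multiply by 65 repeatedly:
  65^2862=2928  65^2863=1257  65^2864=678  65^2865=2056  65^2866=1596
  65^2867=1706  65^2868=2854  65^2869=2449  65^2870=132  65^2871=2578
  65^2872=2515  65^2873=1421
Found 1421 at exponent 2873.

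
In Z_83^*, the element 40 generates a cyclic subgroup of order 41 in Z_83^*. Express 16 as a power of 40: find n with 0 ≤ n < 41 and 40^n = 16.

Successive powers of 40 modulo 83:
  40^0=1  40^1=40  40^2=23  40^3=7  40^4=31  40^5=78
  40^6=49  40^7=51  40^8=48  40^9=11  40^10=25  40^11=4
  40^12=77  40^13=9  40^14=28  40^15=41  40^16=63  40^17=30
  40^18=38  40^19=26  40^20=44  40^21=17  40^22=16
So 40^22 ≡ 16 (mod 83), giving n = 22.

22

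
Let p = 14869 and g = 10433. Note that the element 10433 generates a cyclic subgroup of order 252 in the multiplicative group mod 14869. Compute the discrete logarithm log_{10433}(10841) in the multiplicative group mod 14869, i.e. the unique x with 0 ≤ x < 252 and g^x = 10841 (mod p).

166

Baby-step giant-step with m = ceil(sqrt(252)) = 16.
Baby table (10433^j mod 14869 for j=0..15):
  0:1  1:10433  2:6409  3:14073  4:7103  5:13372  6:9118  7:11101
  8:2092  9:13013  10:10659  11:96  12:5345  13:5635  14:12798  15:12783
Giant step factor: 10433^(-16) ≡ 12124 (mod 14869).
Scan 10841·12124^i mod 14869 for i = 0, 1, …:
  i=0: 10841   i=1: 9193   i=2: 12777   i=3: 3106
  i=4: 8836   i=5: 11388   i=6: 9447   i=7: 14390
  i=8: 6383   i=9: 9216   i=10: 9118
Match at i=10, j=6: x = 10·16 + 6 = 166.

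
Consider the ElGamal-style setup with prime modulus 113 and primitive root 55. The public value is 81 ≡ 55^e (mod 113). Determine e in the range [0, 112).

Baby-step giant-step with m = ceil(sqrt(112)) = 11.
Baby table (55^j mod 113 for j=0..10):
  0:1  1:55  2:87  3:39  4:111  5:3  6:52  7:35
  8:4  9:107  10:9
Giant step factor: 55^(-11) ≡ 92 (mod 113).
Scan 81·92^i mod 113 for i = 0, 1, …:
  i=0: 81   i=1: 107
Match at i=1, j=9: e = 1·11 + 9 = 20.

20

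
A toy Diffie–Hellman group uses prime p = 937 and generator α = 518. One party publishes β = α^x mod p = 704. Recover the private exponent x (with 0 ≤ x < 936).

793

Baby-step giant-step with m = ceil(sqrt(936)) = 31.
Baby table (518^j mod 937 for j=0..30):
  0:1  1:518  2:342  3:63  4:776  5:932  6:221  7:164
  8:622  9:805  10:25  11:769  12:117  13:638  14:660  15:812
  16:840  17:352  18:558  19:448  20:625  21:485  22:114  23:21
  24:571  25:623  26:386  27:367  28:832  29:893  30:633
Giant step factor: 518^(-31) ≡ 686 (mod 937).
Scan 704·686^i mod 937 for i = 0, 1, …:
  i=0: 704   i=1: 389   i=2: 746   i=3: 154
  i=4: 700   i=5: 456   i=6: 795   i=7: 36
  i=8: 334   i=9: 496     …   i=24: 610
  i=25: 558
Match at i=25, j=18: x = 25·31 + 18 = 793.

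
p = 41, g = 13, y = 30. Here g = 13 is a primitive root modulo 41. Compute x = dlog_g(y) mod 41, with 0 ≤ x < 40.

33

Successive powers of 13 modulo 41:
  13^0=1  13^1=13  13^2=5  13^3=24  13^4=25  13^5=38
  13^6=2  13^7=26  13^8=10  13^9=7  13^10=9  13^11=35
  13^12=4  13^13=11  13^14=20  13^15=14  13^16=18  13^17=29
  13^18=8  13^19=22  13^20=40  13^21=28  13^22=36  13^23=17
  13^24=16  13^25=3  13^26=39  13^27=15  13^28=31  13^29=34
  13^30=32  13^31=6  13^32=37  13^33=30
So 13^33 ≡ 30 (mod 41), giving x = 33.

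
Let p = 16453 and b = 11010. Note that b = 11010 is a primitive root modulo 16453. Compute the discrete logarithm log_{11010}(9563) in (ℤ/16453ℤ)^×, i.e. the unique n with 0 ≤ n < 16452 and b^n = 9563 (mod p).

12378

Baby-step giant-step with m = ceil(sqrt(16452)) = 129.
Baby table (11010^j mod 16453 for j=0..128):
  0:1  1:11010  2:10849  3:15163  4:12492  5:6293  6:2347  7:9260
  8:9812  9:16175  10:15931  11:11330  12:13107  13:15260  14:11017  15:5654
  16:8841  17:3462  18:11472  19:13492  20:9236  21:8820  22:2594  23:13985
  24:7676  25:10152  26:8291  27:2666  28:508  29:15513  30:15990  31:2800
  32:11531  33:4962  34:7660  35:14975  36:15690  37:6853  38:14525  39:13543
  40:11344  41:2717  42:2616  43:9410  44:16012  45:14678  46:3414  47:9488
  48:2783  49:5344  50:1512  51:13137  52:47  53:7427  54:16313  55:5182
  56:11269  57:16070  58:11591  59:7442  60:480  61:3387  62:8372  63:6014
  64:7268  65:9741  66:7756  67:2490  68:4202  69:14637  70:12688  71:8910
  72:6314  73:3215  74:6747  75:15628  76:15259  77:7  78:11258  79:10131
  80:7423  81:5179  82:11145  83:16429  84:15461  85:2872  86:14507  87:12799
  88:13498  89:9484  90:8102  91:11307  92:6672  93:12528  94:7781  95:14492
  96:12179  97:15293  98:12381  99:1705  100:15630  101:4373  102:5252  103:8678
  104:2209  105:3556  106:9873  107:13212  108:3147  109:14905  110:1828  111:4261
  112:6107  113:11112  114:15065  115:2957  116:12536  117:13596  118:2566  119:1859
  120:58  121:13366  122:4028  123:7445  124:604  125:3028  126:4502  127:10584
  128:9694
Giant step factor: 11010^(-129) ≡ 10952 (mod 16453).
Scan 9563·10952^i mod 16453 for i = 0, 1, …:
  i=0: 9563   i=1: 10631   i=2: 9284   i=3: 15281
  i=4: 14049   i=5: 12645   i=6: 3139   i=7: 8011
  i=8: 9076   i=9: 7779     …   i=94: 14361
  i=95: 7445
Match at i=95, j=123: n = 95·129 + 123 = 12378.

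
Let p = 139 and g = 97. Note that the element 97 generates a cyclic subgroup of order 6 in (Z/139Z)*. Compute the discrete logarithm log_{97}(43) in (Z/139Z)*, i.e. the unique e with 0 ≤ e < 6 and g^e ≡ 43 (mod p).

Successive powers of 97 modulo 139:
  97^0=1  97^1=97  97^2=96  97^3=138  97^4=42  97^5=43
So 97^5 ≡ 43 (mod 139), giving e = 5.

5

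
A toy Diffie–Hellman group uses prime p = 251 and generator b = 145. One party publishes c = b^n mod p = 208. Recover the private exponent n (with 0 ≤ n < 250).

44

Baby-step giant-step with m = ceil(sqrt(250)) = 16.
Baby table (145^j mod 251 for j=0..15):
  0:1  1:145  2:192  3:230  4:218  5:235  6:190  7:191
  8:85  9:26  10:5  11:223  12:207  13:146  14:86  15:171
Giant step factor: 145^(-16) ≡ 79 (mod 251).
Scan 208·79^i mod 251 for i = 0, 1, …:
  i=0: 208   i=1: 117   i=2: 207
Match at i=2, j=12: n = 2·16 + 12 = 44.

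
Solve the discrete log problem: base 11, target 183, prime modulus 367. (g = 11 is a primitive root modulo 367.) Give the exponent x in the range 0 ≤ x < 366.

161

Baby-step giant-step with m = ceil(sqrt(366)) = 20.
Baby table (11^j mod 367 for j=0..19):
  0:1  1:11  2:121  3:230  4:328  5:305  6:52  7:205
  8:53  9:216  10:174  11:79  12:135  13:17  14:187  15:222
  16:240  17:71  18:47  19:150
Giant step factor: 11^(-20) ≡ 244 (mod 367).
Scan 183·244^i mod 367 for i = 0, 1, …:
  i=0: 183   i=1: 245   i=2: 326   i=3: 272
  i=4: 308   i=5: 284   i=6: 300   i=7: 167
  i=8: 11
Match at i=8, j=1: x = 8·20 + 1 = 161.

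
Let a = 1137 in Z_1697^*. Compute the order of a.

The order of 1137 must divide p − 1 = 1696 = 2^5 · 53.
Divisors: 1, 2, 4, 8, 16, 32, 53, 106, 212, 424, 848, 1696.
Check each in increasing order: 1137^1 ≡ 1137;  1137^2 ≡ 1352;  1137^4 ≡ 235;  1137^8 ≡ 921;  1137^16 ≡ 1438;  1137^32 ≡ 898;  1137^53 ≡ 36;  1137^106 ≡ 1296;  1137^212 ≡ 1283;  1137^424 ≡ 1696;  1137^848 ≡ 1.
Smallest exponent giving 1 is 848.

848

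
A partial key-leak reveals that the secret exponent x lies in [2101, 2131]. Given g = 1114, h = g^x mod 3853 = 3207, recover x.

2105

Compute 1114^2101 mod 3853 = 1266, then multiply by 1114 repeatedly:
  1114^2101=1266  1114^2102=126  1114^2103=1656  1114^2104=3050  1114^2105=3207
Found 3207 at exponent 2105.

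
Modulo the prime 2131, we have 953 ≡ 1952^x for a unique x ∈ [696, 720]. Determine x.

Compute 1952^696 mod 2131 = 953, then multiply by 1952 repeatedly:
  1952^696=953
Found 953 at exponent 696.

696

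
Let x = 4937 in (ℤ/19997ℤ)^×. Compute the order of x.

The order of 4937 must divide p − 1 = 19996 = 2^2 · 4999.
Divisors: 1, 2, 4, 4999, 9998, 19996.
Check each in increasing order: 4937^1 ≡ 4937;  4937^2 ≡ 17623;  4937^4 ≡ 16719;  4937^4999 ≡ 2302;  4937^9998 ≡ 19996;  4937^19996 ≡ 1.
Smallest exponent giving 1 is 19996.

19996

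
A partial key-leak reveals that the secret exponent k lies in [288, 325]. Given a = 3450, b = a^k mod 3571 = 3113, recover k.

311

Compute 3450^288 mod 3571 = 688, then multiply by 3450 repeatedly:
  3450^288=688  3450^289=2456  3450^290=2788  3450^291=1897  3450^292=2578
  3450^293=2310  3450^294=2599  3450^295=3340  3450^296=2954  3450^297=3237
  3450^298=1133  3450^299=2176  3450^300=958  3450^301=1925  3450^302=2761
  3450^303=1593  3450^304=81  3450^305=912  3450^306=349  3450^307=623
  3450^308=3179  3450^309=1009  3450^310=2896  3450^311=3113
Found 3113 at exponent 311.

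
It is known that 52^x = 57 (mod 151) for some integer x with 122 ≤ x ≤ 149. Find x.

141

Compute 52^122 mod 151 = 10, then multiply by 52 repeatedly:
  52^122=10  52^123=67  52^124=11  52^125=119  52^126=148
  52^127=146  52^128=42  52^129=70  52^130=16  52^131=77
  52^132=78  52^133=130  52^134=116  52^135=143  52^136=37
  52^137=112  52^138=86  52^139=93  52^140=4  52^141=57
Found 57 at exponent 141.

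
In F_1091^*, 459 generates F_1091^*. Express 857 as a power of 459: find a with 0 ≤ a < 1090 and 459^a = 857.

894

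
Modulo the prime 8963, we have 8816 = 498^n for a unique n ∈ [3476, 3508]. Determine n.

3499

Compute 498^3476 mod 8963 = 8054, then multiply by 498 repeatedly:
  498^3476=8054  498^3477=4431  498^3478=1740  498^3479=6072  498^3480=3325
  498^3481=6658  498^3482=8337  498^3483=1957  498^3484=6582  498^3485=6341
  498^3486=2842  498^3487=8125  498^3488=3937  498^3489=6692  498^3490=7343
  498^3491=8873  498^3492=8958  498^3493=6473  498^3494=5837  498^3495=2814
  498^3496=3144  498^3497=6150  498^3498=6317  498^3499=8816
Found 8816 at exponent 3499.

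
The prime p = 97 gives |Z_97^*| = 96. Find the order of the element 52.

The order of 52 must divide p − 1 = 96 = 2^5 · 3.
Divisors: 1, 2, 3, 4, 6, 8, 12, 16, 24, 32, 48, 96.
Check each in increasing order: 52^1 ≡ 52;  52^2 ≡ 85;  52^3 ≡ 55;  52^4 ≡ 47;  52^6 ≡ 18;  52^8 ≡ 75;  52^12 ≡ 33;  52^16 ≡ 96;  52^24 ≡ 22;  52^32 ≡ 1.
Smallest exponent giving 1 is 32.

32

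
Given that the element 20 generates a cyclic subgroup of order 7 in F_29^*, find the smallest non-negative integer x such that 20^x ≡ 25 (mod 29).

3

Successive powers of 20 modulo 29:
  20^0=1  20^1=20  20^2=23  20^3=25
So 20^3 ≡ 25 (mod 29), giving x = 3.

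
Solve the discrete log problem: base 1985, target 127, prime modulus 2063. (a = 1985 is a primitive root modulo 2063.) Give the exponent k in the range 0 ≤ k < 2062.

Baby-step giant-step with m = ceil(sqrt(2062)) = 46.
Baby table (1985^j mod 2063 for j=0..45):
  0:1  1:1985  2:1958  3:2001  4:710  5:321  6:1781  7:1366
  8:728  9:980  10:1954  11:250  12:1130  13:569  14:1004  15:82
  16:1856  17:1705  18:1105  19:456  20:1566  21:1632  22:610  23:1932
  24:1966  25:1377  26:1933  27:1888  28:1272  29:1871  30:535  31:1593
  32:1589  33:1901  34:258  35:506  36:1792  37:508  38:1636  39:298
  40:1512  41:1718  42:91  43:1154  44:760  45:547
Giant step factor: 1985^(-46) ≡ 1906 (mod 2063).
Scan 127·1906^i mod 2063 for i = 0, 1, …:
  i=0: 127   i=1: 691   i=2: 852   i=3: 331
  i=4: 1671   i=5: 1717   i=6: 684   i=7: 1951
  i=8: 1080   i=9: 1669     …   i=15: 1273
  i=16: 250
Match at i=16, j=11: k = 16·46 + 11 = 747.

747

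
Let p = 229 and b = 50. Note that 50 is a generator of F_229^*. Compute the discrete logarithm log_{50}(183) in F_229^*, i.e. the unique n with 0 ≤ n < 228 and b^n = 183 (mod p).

40

Baby-step giant-step with m = ceil(sqrt(228)) = 16.
Baby table (50^j mod 229 for j=0..15):
  0:1  1:50  2:210  3:195  4:132  5:188  6:11  7:92
  8:20  9:84  10:78  11:7  12:121  13:96  14:220  15:8
Giant step factor: 50^(-16) ≡ 75 (mod 229).
Scan 183·75^i mod 229 for i = 0, 1, …:
  i=0: 183   i=1: 214   i=2: 20
Match at i=2, j=8: n = 2·16 + 8 = 40.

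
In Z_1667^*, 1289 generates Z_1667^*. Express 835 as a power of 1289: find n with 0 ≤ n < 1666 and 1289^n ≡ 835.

657

Baby-step giant-step with m = ceil(sqrt(1666)) = 41.
Baby table (1289^j mod 1667 for j=0..40):
  0:1  1:1289  2:1189  3:648  4:105  5:318  6:1487  7:1360
  8:1023  9:50  10:1104  11:1105  12:727  13:249  14:897  15:1002
  16:1320  17:1140  18:833  19:189  20:239  21:1343  22:781  23:1508
  24:90  25:987  26:322  27:1642  28:1115  29:281  30:470  31:709
  32:385  33:1166  34:1007  35:1097  36:417  37:739  38:714  39:162
  40:443
Giant step factor: 1289^(-41) ≡ 1342 (mod 1667).
Scan 835·1342^i mod 1667 for i = 0, 1, …:
  i=0: 835   i=1: 346   i=2: 906   i=3: 609
  i=4: 448   i=5: 1096   i=6: 538   i=7: 185
  i=8: 1554   i=9: 51     …   i=15: 1622
  i=16: 1289
Match at i=16, j=1: n = 16·41 + 1 = 657.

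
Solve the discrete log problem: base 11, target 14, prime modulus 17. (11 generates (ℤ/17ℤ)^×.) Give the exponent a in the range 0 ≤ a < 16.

Successive powers of 11 modulo 17:
  11^0=1  11^1=11  11^2=2  11^3=5  11^4=4  11^5=10
  11^6=8  11^7=3  11^8=16  11^9=6  11^10=15  11^11=12
  11^12=13  11^13=7  11^14=9  11^15=14
So 11^15 ≡ 14 (mod 17), giving a = 15.

15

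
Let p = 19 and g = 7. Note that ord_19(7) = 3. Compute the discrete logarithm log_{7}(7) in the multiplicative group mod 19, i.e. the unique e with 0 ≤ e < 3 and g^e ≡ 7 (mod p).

Successive powers of 7 modulo 19:
  7^0=1  7^1=7
So 7^1 ≡ 7 (mod 19), giving e = 1.

1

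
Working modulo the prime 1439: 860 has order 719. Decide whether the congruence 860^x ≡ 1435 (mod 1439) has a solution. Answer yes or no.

no

1435 ∈ ⟨860⟩ iff 1435^719 ≡ 1 (mod 1439), since |⟨860⟩| = 719.
1435^719 mod 1439 = 1438.
Since 1438 ≠ 1, 1435 does not lie in the subgroup.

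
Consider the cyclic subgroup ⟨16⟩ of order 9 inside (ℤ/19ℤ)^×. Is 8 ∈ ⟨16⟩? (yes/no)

⟨16⟩ has order 9; its elements mod 19 are {1, 4, 5, 6, 7, 9, 11, 16, 17}.
8 is not in this set.

no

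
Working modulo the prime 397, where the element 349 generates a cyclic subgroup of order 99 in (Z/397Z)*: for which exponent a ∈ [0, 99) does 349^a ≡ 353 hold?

Baby-step giant-step with m = ceil(sqrt(99)) = 10.
Baby table (349^j mod 397 for j=0..9):
  0:1  1:349  2:319  3:171  4:129  5:160  6:260  7:224
  8:364  9:393
Giant step factor: 349^(-10) ≡ 122 (mod 397).
Scan 353·122^i mod 397 for i = 0, 1, …:
  i=0: 353   i=1: 190   i=2: 154   i=3: 129
Match at i=3, j=4: a = 3·10 + 4 = 34.

34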